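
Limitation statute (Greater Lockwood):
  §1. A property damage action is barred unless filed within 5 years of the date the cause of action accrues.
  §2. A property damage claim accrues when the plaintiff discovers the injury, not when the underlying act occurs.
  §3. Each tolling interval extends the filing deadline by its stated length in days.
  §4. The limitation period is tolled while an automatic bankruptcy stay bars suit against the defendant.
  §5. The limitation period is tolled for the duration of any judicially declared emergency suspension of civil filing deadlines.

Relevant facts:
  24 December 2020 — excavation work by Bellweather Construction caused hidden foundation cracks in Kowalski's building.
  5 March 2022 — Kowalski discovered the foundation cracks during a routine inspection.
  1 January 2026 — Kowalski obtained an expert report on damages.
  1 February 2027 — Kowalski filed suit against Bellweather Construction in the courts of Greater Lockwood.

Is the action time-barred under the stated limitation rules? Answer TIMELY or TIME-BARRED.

Accrual is tied to discovery, so the period began on 5 March 2022 rather than on 24 December 2020 when the act occurred.
The untolled deadline — 5 years after 5 March 2022 — is 5 March 2027.
The other events in the timeline have no effect on the limitation period under the stated rules.
Kowalski filed on 1 February 2027, before the 5 March 2027 deadline, so the action is timely.

TIMELY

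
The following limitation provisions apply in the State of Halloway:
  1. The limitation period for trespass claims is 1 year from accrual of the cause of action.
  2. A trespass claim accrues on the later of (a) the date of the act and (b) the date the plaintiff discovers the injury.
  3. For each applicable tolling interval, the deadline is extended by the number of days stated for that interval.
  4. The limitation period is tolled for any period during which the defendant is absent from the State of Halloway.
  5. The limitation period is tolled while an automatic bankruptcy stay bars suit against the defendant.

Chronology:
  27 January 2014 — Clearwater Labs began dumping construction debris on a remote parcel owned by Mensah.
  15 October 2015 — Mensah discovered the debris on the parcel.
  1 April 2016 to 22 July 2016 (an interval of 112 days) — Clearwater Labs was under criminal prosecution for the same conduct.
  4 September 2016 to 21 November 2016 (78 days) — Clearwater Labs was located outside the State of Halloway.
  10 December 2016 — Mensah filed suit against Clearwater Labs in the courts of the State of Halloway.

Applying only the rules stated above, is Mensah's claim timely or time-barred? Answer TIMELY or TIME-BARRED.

The claim accrued on 15 October 2015 — the later of the 27 January 2014 act and the 15 October 2015 discovery.
The untolled deadline — 1 year after 15 October 2015 — is 15 October 2016.
The defendant's absence from the jurisdiction from 4 September 2016 to 21 November 2016 tolled the period for 78 days, extending the deadline to 1 January 2017.
The pending criminal prosecution from 1 April 2016 to 22 July 2016 does not toll the period, because no stated rule makes a criminal prosecution a tolling event.
The 10 December 2016 filing precedes the 1 January 2017 deadline; the claim is timely.

TIMELY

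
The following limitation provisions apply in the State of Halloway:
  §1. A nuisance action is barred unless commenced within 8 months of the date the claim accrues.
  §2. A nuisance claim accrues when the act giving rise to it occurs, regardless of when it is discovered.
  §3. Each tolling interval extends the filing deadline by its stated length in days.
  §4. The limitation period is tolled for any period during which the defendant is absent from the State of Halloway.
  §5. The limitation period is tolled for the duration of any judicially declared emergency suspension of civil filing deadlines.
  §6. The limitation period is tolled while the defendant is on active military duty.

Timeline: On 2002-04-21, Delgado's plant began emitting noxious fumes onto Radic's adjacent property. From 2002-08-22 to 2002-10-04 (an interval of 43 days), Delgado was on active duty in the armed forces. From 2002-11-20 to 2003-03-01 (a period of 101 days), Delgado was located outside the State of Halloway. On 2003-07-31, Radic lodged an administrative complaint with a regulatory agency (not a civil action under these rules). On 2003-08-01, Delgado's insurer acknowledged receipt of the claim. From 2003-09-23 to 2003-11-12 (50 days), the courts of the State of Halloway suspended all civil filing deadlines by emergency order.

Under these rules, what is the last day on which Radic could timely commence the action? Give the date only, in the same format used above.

2003-05-14

The limitation period began to run on 2002-04-21.
8 months from 2002-04-21 is 2002-12-21.
The defendant's active military service from 2002-08-22 to 2002-10-04 tolled the period for 43 days, extending the deadline to 2003-02-02.
The period was tolled for 101 days by the defendant's absence from the jurisdiction (2002-11-20 to 2003-03-01), pushing the deadline to 2003-05-14.
The emergency suspension of filing deadlines starting 2003-09-23 came too late — the period had run on 2003-05-14 — and so does not extend the deadline.
The other events in the timeline have no effect on the limitation period under the stated rules.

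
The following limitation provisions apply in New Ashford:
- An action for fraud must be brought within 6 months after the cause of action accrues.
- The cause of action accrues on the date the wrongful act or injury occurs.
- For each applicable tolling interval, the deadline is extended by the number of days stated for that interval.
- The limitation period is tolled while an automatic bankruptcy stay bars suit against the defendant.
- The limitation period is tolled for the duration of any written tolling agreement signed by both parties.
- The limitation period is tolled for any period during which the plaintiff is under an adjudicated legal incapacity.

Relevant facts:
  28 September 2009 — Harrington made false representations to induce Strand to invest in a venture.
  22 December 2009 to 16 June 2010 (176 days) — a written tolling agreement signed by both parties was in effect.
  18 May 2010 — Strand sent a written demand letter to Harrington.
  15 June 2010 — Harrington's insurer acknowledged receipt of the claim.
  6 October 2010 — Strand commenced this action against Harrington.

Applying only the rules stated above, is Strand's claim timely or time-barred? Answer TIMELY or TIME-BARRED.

TIME-BARRED

The limitation period began to run on 28 September 2009.
Adding the 6 months base period to 28 September 2009 gives a deadline of 28 March 2010, before any tolling.
The written tolling agreement from 22 December 2009 to 16 June 2010 tolled the period for 176 days, extending the deadline to 20 September 2010.
Nothing else in the chronology tolls or restarts the period.
Filing on 6 October 2010 missed the 20 September 2010 deadline — the action is time-barred.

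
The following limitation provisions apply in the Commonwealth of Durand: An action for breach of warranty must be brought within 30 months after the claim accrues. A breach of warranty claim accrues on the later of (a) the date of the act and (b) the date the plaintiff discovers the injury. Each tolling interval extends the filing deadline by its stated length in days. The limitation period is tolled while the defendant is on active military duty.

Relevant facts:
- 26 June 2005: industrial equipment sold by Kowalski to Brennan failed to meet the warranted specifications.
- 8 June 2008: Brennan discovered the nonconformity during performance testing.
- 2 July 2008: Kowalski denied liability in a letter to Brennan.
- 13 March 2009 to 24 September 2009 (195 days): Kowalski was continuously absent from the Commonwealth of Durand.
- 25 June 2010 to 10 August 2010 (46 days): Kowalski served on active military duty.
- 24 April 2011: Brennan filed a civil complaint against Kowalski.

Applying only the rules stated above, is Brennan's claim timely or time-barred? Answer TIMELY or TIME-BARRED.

The claim accrued on 8 June 2008 — the later of the 26 June 2005 act and the 8 June 2008 discovery.
30 months from 8 June 2008 is 8 December 2010.
The defendant's active military service from 25 June 2010 to 10 August 2010 tolled the period for 46 days, extending the deadline to 23 January 2011.
Although the defendant's absence ran from 13 March 2009 to 24 September 2009, the stated rules do not make that a tolling event, so it is disregarded.
None of the other events listed affects the running of the period under the stated rules.
Brennan filed on 24 April 2011, after the 23 January 2011 deadline, so the action is time-barred.

TIME-BARRED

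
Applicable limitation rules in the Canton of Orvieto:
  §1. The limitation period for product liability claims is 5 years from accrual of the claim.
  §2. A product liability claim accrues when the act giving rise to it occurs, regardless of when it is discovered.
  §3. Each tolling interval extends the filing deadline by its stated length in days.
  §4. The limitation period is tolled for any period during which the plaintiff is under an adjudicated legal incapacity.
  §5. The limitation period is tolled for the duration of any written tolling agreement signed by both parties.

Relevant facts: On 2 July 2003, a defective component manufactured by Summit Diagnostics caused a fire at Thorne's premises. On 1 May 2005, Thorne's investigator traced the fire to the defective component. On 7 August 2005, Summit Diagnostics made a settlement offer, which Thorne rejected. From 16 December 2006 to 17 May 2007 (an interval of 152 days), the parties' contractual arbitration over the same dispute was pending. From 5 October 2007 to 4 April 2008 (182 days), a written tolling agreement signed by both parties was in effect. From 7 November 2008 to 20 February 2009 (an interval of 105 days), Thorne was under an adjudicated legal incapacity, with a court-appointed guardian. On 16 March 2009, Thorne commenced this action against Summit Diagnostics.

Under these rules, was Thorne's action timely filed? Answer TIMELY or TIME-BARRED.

TIMELY

Because the rule ties accrual to occurrence, the claim accrued on 2 July 2003, not on the 1 May 2005 discovery date.
Adding the 5 years base period to 2 July 2003 gives a deadline of 2 July 2008, before any tolling.
Because the written tolling agreement ran from 5 October 2007 to 4 April 2008, the deadline is extended by 182 days to 31 December 2008.
Because the plaintiff's legal incapacity ran from 7 November 2008 to 20 February 2009, the deadline is extended by 105 days to 15 April 2009.
The pending related arbitration from 16 December 2006 to 17 May 2007 does not toll the period, because no stated rule makes a pending arbitration a tolling event.
Nothing else in the chronology tolls or restarts the period.
Filing on 16 March 2009 beat the 15 April 2009 deadline — the action is timely.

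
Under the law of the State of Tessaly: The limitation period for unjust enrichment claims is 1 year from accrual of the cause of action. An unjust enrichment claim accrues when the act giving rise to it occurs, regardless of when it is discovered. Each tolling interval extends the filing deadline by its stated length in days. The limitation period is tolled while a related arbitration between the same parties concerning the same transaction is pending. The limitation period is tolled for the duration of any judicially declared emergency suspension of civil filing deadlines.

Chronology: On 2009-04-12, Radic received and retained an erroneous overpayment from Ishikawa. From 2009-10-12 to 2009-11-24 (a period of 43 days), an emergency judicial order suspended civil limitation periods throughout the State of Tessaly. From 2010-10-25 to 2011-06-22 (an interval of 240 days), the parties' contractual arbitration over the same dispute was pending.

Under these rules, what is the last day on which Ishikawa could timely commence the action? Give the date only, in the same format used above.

The cause of action accrued on 2009-04-12, the date of the act.
1 year from 2009-04-12 is 2010-04-12.
Because the emergency suspension of filing deadlines ran from 2009-10-12 to 2009-11-24, the deadline is extended by 43 days to 2010-05-25.
The pending related arbitration from 2010-10-25 to 2011-06-22 began after the period had already run on 2010-05-25, so it has no tolling effect.

2010-05-25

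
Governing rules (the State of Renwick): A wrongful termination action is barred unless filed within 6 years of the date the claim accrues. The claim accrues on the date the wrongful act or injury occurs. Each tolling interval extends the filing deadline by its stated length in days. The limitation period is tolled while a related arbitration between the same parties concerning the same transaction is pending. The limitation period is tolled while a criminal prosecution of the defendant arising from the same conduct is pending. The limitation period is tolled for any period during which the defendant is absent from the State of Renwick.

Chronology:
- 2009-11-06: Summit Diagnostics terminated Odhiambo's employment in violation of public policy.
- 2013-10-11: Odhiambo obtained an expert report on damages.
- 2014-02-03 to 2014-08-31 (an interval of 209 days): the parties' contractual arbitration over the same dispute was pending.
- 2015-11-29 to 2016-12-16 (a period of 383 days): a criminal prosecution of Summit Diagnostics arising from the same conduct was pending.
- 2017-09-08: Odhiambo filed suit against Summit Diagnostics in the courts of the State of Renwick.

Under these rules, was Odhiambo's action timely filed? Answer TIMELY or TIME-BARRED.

The claim accrued on 2009-11-06, when the wrongful act occurred.
6 years from 2009-11-06 is 2015-11-06.
The period was tolled for 209 days by the pending related arbitration (2014-02-03 to 2014-08-31), pushing the deadline to 2016-06-02.
Because the pending criminal prosecution ran from 2015-11-29 to 2016-12-16, the deadline is extended by 383 days to 2017-06-20.
Nothing else in the chronology tolls or restarts the period.
Odhiambo filed on 2017-09-08, after the 2017-06-20 deadline, so the action is time-barred.

TIME-BARRED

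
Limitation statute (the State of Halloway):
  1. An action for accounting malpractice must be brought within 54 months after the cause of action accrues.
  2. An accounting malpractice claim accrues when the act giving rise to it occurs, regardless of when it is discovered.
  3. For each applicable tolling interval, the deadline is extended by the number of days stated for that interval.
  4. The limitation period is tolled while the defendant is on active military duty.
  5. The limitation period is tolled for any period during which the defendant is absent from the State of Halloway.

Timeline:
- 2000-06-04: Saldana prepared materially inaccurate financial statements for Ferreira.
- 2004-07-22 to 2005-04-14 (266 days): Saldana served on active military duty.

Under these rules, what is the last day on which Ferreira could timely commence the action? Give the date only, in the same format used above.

The claim accrued on 2000-06-04, when the wrongful act occurred.
Adding the 54 months base period to 2000-06-04 gives a deadline of 2004-12-04, before any tolling.
Because the defendant's active military service ran from 2004-07-22 to 2005-04-14, the deadline is extended by 266 days to 2005-08-27.

2005-08-27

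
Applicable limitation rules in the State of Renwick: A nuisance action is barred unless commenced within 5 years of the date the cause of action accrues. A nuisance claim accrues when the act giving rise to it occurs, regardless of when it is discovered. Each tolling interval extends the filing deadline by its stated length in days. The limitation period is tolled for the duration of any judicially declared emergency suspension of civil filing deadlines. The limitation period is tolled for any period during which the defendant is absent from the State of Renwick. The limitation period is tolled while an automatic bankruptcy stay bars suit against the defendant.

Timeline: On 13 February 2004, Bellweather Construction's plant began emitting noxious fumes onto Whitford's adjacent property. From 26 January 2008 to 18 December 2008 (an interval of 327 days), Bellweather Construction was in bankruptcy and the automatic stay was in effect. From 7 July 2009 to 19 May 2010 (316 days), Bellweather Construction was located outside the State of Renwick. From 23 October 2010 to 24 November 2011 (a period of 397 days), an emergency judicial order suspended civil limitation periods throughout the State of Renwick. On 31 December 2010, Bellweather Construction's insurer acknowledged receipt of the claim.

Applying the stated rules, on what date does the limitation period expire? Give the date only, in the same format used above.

The claim accrued on 13 February 2004, when the wrongful act occurred.
Adding the 5 years base period to 13 February 2004 gives a deadline of 13 February 2009, before any tolling.
Because the automatic bankruptcy stay ran from 26 January 2008 to 18 December 2008, the deadline is extended by 327 days to 6 January 2010.
The period was tolled for 316 days by the defendant's absence from the jurisdiction (7 July 2009 to 19 May 2010), pushing the deadline to 18 November 2010.
Because the emergency suspension of filing deadlines ran from 23 October 2010 to 24 November 2011, the deadline is extended by 397 days to 20 December 2011.
Nothing else in the chronology tolls or restarts the period.

20 December 2011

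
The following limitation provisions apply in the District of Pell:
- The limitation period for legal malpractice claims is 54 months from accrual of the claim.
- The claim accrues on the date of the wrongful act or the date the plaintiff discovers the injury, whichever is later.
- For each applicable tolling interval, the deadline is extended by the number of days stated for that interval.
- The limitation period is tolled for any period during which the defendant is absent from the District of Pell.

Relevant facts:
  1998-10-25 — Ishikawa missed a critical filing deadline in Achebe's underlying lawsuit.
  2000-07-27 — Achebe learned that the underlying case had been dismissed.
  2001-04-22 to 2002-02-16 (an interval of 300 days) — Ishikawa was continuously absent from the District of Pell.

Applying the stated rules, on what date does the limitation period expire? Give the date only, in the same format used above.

2005-11-23

Because discovery on 2000-07-27 post-dates the 1998-10-25 act, accrual under the later-of rule falls on 2000-07-27.
The untolled deadline — 54 months after 2000-07-27 — is 2005-01-27.
Because the defendant's absence from the jurisdiction ran from 2001-04-22 to 2002-02-16, the deadline is extended by 300 days to 2005-11-23.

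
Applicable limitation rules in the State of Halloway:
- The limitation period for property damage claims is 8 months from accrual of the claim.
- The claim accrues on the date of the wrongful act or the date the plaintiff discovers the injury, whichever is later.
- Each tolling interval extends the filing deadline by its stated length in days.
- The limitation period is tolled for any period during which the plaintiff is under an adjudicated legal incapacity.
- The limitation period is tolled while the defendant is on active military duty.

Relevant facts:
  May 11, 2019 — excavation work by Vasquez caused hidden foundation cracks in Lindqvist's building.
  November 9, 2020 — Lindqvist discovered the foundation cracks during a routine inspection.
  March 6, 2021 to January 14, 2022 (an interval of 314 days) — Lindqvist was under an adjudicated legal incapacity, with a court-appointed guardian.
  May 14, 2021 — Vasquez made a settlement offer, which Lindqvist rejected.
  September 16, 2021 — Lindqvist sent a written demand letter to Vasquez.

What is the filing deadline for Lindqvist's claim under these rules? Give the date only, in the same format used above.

May 19, 2022

Because discovery on November 9, 2020 post-dates the May 11, 2019 act, accrual under the later-of rule falls on November 9, 2020.
The untolled deadline — 8 months after November 9, 2020 — is July 9, 2021.
The plaintiff's legal incapacity from March 6, 2021 to January 14, 2022 tolled the period for 314 days, extending the deadline to May 19, 2022.
Nothing else in the chronology tolls or restarts the period.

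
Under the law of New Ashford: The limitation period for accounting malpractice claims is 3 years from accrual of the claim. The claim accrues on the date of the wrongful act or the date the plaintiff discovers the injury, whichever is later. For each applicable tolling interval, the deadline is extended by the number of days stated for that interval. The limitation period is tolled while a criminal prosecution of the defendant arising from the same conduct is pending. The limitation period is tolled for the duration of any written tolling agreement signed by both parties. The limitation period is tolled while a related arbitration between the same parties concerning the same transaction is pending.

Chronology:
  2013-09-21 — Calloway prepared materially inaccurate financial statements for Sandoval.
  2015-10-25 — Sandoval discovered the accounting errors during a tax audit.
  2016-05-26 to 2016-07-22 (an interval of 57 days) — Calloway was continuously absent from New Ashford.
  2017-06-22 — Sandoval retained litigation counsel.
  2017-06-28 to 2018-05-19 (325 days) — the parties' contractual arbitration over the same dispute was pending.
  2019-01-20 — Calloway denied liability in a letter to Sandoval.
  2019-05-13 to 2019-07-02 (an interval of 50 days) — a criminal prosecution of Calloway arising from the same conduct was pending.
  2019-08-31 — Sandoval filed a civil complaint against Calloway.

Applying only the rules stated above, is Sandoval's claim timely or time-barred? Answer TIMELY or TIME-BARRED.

TIMELY

Taking the later of the act (2013-09-21) and discovery (2015-10-25), the claim accrued on 2015-10-25.
3 years from 2015-10-25 is 2018-10-25.
Because the pending related arbitration ran from 2017-06-28 to 2018-05-19, the deadline is extended by 325 days to 2019-09-15.
The period was tolled for 50 days by the pending criminal prosecution (2019-05-13 to 2019-07-02), pushing the deadline to 2019-11-04.
No stated provision tolls the period for the defendant's absence, so the interval from 2016-05-26 to 2016-07-22 has no effect on the deadline.
None of the other events listed affects the running of the period under the stated rules.
Sandoval filed on 2019-08-31, before the 2019-11-04 deadline, so the action is timely.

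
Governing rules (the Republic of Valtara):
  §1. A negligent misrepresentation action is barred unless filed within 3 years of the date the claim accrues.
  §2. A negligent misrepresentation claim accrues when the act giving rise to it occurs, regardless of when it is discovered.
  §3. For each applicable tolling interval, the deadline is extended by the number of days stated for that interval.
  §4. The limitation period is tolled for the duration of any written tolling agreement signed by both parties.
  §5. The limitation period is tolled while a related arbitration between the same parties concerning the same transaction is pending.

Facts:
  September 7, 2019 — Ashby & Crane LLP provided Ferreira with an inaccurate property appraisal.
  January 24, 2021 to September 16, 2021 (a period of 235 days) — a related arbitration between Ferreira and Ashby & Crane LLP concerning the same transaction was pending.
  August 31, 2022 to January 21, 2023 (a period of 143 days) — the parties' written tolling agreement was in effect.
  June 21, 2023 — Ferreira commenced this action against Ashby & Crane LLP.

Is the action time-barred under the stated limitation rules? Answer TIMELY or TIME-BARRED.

TIMELY

The claim accrued on September 7, 2019, the date of the act.
3 years from September 7, 2019 is September 7, 2022.
The period was tolled for 235 days by the pending related arbitration (January 24, 2021 to September 16, 2021), pushing the deadline to April 30, 2023.
The period was tolled for 143 days by the written tolling agreement (August 31, 2022 to January 21, 2023), pushing the deadline to September 20, 2023.
The June 21, 2023 filing precedes the September 20, 2023 deadline; the claim is timely.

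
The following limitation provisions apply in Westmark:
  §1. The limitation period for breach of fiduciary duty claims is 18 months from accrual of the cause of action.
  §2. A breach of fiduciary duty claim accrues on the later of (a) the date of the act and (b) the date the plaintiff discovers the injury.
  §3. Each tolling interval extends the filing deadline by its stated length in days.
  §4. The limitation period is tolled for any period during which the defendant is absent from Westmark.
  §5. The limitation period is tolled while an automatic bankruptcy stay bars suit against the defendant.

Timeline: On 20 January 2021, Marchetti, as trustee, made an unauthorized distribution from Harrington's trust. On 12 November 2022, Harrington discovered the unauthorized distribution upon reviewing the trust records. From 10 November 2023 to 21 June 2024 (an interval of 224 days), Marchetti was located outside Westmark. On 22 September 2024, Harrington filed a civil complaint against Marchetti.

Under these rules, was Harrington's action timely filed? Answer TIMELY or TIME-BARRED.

TIMELY

The claim accrued on 12 November 2022 — the later of the 20 January 2021 act and the 12 November 2022 discovery.
Adding the 18 months base period to 12 November 2022 gives a deadline of 12 May 2024, before any tolling.
The defendant's absence from the jurisdiction from 10 November 2023 to 21 June 2024 tolled the period for 224 days, extending the deadline to 22 December 2024.
Filing on 22 September 2024 beat the 22 December 2024 deadline — the action is timely.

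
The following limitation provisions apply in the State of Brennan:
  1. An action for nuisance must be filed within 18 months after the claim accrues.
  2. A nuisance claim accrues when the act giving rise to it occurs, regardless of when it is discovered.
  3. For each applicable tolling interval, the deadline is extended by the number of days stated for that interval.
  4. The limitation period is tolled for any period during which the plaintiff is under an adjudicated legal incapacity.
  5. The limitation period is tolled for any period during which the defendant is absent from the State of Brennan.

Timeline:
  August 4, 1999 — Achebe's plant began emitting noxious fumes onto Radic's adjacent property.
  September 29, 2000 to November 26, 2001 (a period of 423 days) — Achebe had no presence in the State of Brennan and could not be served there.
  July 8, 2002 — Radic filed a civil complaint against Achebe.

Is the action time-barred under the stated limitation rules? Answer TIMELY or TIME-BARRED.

TIME-BARRED

The claim accrued on August 4, 1999, the date of the act.
The untolled deadline — 18 months after August 4, 1999 — is February 4, 2001.
The period was tolled for 423 days by the defendant's absence from the jurisdiction (September 29, 2000 to November 26, 2001), pushing the deadline to April 3, 2002.
Filing on July 8, 2002 missed the April 3, 2002 deadline — the action is time-barred.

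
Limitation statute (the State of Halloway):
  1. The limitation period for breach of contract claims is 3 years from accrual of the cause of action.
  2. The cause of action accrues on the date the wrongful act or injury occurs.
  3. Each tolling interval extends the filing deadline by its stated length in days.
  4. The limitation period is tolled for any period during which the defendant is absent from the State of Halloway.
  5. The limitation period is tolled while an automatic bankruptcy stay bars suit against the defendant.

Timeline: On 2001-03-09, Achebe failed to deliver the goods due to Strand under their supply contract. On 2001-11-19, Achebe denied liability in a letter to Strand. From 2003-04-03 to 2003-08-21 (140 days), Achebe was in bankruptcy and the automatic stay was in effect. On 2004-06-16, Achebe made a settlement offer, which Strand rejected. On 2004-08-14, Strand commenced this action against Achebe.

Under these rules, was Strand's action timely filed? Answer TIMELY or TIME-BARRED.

TIME-BARRED

The limitation period began to run on 2001-03-09.
3 years from 2001-03-09 is 2004-03-09.
The automatic bankruptcy stay from 2003-04-03 to 2003-08-21 tolled the period for 140 days, extending the deadline to 2004-07-27.
None of the other events listed affects the running of the period under the stated rules.
Strand filed on 2004-08-14, after the 2004-07-27 deadline, so the action is time-barred.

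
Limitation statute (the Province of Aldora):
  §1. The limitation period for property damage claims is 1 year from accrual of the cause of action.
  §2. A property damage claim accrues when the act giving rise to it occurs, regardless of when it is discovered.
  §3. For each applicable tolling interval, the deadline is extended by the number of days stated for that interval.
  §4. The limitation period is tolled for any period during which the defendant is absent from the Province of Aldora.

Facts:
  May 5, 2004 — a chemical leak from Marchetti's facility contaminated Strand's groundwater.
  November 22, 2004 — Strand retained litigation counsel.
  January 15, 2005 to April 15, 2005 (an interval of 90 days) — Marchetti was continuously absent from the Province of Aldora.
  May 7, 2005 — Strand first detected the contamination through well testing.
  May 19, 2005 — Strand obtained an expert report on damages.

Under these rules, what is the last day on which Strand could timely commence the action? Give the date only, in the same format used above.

August 3, 2005

The claim accrued on May 5, 2004, when the wrongful act occurred; under the stated occurrence rule the May 7, 2005 discovery does not delay accrual.
Adding the 1 year base period to May 5, 2004 gives a deadline of May 5, 2005, before any tolling.
The period was tolled for 90 days by the defendant's absence from the jurisdiction (January 15, 2005 to April 15, 2005), pushing the deadline to August 3, 2005.
The other events in the timeline have no effect on the limitation period under the stated rules.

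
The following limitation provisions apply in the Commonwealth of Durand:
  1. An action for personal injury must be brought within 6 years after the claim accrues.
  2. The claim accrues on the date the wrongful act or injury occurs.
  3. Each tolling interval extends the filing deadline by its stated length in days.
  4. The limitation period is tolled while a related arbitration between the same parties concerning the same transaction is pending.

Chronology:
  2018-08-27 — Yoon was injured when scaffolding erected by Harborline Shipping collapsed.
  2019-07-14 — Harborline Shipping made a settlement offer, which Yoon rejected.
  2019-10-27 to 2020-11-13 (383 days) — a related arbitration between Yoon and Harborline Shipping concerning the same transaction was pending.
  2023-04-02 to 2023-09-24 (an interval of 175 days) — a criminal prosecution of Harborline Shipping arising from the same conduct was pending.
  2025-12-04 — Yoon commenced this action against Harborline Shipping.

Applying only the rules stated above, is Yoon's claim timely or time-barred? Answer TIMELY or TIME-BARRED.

The claim accrued on 2018-08-27, the date of the act.
The untolled deadline — 6 years after 2018-08-27 — is 2024-08-27.
The period was tolled for 383 days by the pending related arbitration (2019-10-27 to 2020-11-13), pushing the deadline to 2025-09-14.
No stated provision tolls the period for a criminal prosecution, so the interval from 2023-04-02 to 2023-09-24 has no effect on the deadline.
Nothing else in the chronology tolls or restarts the period.
The 2025-12-04 filing falls after the 2025-09-14 deadline; the claim is time-barred.

TIME-BARRED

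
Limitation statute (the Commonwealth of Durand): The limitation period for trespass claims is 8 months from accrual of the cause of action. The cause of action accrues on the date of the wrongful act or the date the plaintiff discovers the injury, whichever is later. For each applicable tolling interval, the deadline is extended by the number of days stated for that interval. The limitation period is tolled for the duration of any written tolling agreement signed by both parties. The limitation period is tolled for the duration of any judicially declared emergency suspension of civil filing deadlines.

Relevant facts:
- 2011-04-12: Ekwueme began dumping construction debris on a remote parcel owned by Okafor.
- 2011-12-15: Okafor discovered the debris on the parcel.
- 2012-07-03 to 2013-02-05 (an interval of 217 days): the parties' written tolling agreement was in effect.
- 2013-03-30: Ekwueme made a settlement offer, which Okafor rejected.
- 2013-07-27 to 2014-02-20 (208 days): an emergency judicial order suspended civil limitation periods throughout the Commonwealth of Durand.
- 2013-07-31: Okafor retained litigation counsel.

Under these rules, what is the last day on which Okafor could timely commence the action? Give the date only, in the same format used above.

The claim accrued on 2011-12-15 — the later of the 2011-04-12 act and the 2011-12-15 discovery.
8 months from 2011-12-15 is 2012-08-15.
The written tolling agreement from 2012-07-03 to 2013-02-05 tolled the period for 217 days, extending the deadline to 2013-03-20.
The emergency suspension of filing deadlines from 2013-07-27 to 2014-02-20 began after the period had already run on 2013-03-20, so it has no tolling effect.
The other events in the timeline have no effect on the limitation period under the stated rules.

2013-03-20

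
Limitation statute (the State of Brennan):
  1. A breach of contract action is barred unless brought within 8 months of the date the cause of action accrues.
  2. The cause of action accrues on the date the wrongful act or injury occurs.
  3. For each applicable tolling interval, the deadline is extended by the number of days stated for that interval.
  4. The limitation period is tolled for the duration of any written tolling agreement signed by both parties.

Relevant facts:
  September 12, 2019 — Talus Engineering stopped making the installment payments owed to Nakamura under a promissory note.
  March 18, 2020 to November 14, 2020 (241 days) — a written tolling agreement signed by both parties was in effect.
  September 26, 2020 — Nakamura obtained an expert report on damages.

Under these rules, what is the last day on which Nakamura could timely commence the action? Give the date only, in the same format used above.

January 8, 2021

The claim accrued on September 12, 2019, when the wrongful act occurred.
8 months from September 12, 2019 is May 12, 2020.
Because the written tolling agreement ran from March 18, 2020 to November 14, 2020, the deadline is extended by 241 days to January 8, 2021.
Nothing else in the chronology tolls or restarts the period.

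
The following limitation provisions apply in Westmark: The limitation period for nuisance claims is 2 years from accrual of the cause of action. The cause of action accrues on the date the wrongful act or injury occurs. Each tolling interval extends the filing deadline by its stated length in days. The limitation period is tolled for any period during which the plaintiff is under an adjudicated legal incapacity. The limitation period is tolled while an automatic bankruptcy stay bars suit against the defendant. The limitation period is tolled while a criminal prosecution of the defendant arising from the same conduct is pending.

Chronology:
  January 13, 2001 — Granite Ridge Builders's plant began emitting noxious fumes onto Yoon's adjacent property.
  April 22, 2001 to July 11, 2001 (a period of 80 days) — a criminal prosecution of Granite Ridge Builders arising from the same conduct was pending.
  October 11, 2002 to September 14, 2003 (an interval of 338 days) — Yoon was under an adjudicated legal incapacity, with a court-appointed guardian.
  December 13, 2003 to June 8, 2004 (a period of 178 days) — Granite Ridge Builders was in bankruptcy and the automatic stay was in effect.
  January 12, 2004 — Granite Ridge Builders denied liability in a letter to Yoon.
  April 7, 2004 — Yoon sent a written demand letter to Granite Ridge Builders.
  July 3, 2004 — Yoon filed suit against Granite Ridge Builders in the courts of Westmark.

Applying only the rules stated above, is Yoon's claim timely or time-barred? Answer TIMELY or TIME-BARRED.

The cause of action accrued on January 13, 2001, the date of the act.
Adding the 2 years base period to January 13, 2001 gives a deadline of January 13, 2003, before any tolling.
The pending criminal prosecution from April 22, 2001 to July 11, 2001 tolled the period for 80 days, extending the deadline to April 3, 2003.
The plaintiff's legal incapacity from October 11, 2002 to September 14, 2003 tolled the period for 338 days, extending the deadline to March 6, 2004.
The automatic bankruptcy stay from December 13, 2003 to June 8, 2004 tolled the period for 178 days, extending the deadline to August 31, 2004.
None of the other events listed affects the running of the period under the stated rules.
Filing on July 3, 2004 beat the August 31, 2004 deadline — the action is timely.

TIMELY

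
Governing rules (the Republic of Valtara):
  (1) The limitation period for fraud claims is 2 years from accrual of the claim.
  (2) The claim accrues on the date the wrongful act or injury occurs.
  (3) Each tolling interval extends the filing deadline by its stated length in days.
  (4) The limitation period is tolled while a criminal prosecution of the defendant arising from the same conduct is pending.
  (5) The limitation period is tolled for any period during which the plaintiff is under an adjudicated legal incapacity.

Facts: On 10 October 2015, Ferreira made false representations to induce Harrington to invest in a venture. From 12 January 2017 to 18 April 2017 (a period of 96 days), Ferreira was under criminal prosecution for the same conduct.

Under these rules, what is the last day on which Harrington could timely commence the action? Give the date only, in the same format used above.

14 January 2018

The claim accrued on 10 October 2015, the date of the act.
Adding the 2 years base period to 10 October 2015 gives a deadline of 10 October 2017, before any tolling.
Because the pending criminal prosecution ran from 12 January 2017 to 18 April 2017, the deadline is extended by 96 days to 14 January 2018.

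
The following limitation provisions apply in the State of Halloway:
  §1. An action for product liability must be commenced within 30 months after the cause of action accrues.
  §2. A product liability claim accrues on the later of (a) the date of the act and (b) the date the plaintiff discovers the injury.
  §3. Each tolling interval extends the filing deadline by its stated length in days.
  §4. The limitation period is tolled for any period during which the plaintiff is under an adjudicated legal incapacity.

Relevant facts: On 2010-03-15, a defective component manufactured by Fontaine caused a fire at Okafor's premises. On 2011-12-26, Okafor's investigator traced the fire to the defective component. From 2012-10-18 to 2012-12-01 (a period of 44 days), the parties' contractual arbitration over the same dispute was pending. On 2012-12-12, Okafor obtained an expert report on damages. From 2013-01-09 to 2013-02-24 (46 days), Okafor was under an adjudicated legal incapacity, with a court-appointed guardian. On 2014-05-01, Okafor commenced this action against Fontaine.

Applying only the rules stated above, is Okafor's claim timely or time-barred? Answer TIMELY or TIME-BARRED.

The claim accrued on 2011-12-26 — the later of the 2010-03-15 act and the 2011-12-26 discovery.
30 months from 2011-12-26 is 2014-06-26.
Because the plaintiff's legal incapacity ran from 2013-01-09 to 2013-02-24, the deadline is extended by 46 days to 2014-08-11.
The pending related arbitration from 2012-10-18 to 2012-12-01 does not toll the period, because no stated rule makes a pending arbitration a tolling event.
Nothing else in the chronology tolls or restarts the period.
Filing on 2014-05-01 beat the 2014-08-11 deadline — the action is timely.

TIMELY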